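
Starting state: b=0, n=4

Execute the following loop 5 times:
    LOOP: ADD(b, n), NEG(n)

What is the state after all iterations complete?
b=4, n=-4

Iteration trace:
Start: b=0, n=4
After iteration 1: b=4, n=-4
After iteration 2: b=0, n=4
After iteration 3: b=4, n=-4
After iteration 4: b=0, n=4
After iteration 5: b=4, n=-4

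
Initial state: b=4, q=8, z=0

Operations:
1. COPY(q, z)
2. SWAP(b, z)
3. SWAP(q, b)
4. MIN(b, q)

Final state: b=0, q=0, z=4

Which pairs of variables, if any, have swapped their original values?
(z, b)

Comparing initial and final values:
q: 8 → 0
z: 0 → 4
b: 4 → 0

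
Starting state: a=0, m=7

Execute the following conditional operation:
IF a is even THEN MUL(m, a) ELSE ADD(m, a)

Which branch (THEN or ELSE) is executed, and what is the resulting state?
Branch: THEN, Final state: a=0, m=0

Evaluating condition: a is even
Condition is True, so THEN branch executes
After MUL(m, a): a=0, m=0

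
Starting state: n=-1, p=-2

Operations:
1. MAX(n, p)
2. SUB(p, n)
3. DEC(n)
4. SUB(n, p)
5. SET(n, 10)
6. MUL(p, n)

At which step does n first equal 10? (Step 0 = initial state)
Step 5

Tracing n:
Initial: n = -1
After step 1: n = -1
After step 2: n = -1
After step 3: n = -2
After step 4: n = -1
After step 5: n = 10 ← first occurrence
After step 6: n = 10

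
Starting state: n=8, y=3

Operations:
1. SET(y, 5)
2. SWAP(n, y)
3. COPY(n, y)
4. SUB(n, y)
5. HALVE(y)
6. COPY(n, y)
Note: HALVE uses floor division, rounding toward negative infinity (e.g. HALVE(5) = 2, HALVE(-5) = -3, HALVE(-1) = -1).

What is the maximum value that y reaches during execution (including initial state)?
8

Values of y at each step:
Initial: y = 3
After step 1: y = 5
After step 2: y = 8 ← maximum
After step 3: y = 8
After step 4: y = 8
After step 5: y = 4
After step 6: y = 4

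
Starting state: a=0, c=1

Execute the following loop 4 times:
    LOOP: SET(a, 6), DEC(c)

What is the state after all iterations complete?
a=6, c=-3

Iteration trace:
Start: a=0, c=1
After iteration 1: a=6, c=0
After iteration 2: a=6, c=-1
After iteration 3: a=6, c=-2
After iteration 4: a=6, c=-3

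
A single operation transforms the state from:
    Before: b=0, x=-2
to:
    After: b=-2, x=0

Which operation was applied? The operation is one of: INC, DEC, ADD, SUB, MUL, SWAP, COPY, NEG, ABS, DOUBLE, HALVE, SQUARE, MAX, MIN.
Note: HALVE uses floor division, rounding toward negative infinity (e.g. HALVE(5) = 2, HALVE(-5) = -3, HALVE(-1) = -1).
SWAP(x, b)

Analyzing the change:
Before: b=0, x=-2
After: b=-2, x=0
Variable x changed from -2 to 0
Variable b changed from 0 to -2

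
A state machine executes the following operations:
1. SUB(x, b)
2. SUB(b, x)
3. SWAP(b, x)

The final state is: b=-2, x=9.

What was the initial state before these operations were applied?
b=7, x=5

Working backwards:
Final state: b=-2, x=9
Before step 3 (SWAP(b, x)): b=9, x=-2
Before step 2 (SUB(b, x)): b=7, x=-2
Before step 1 (SUB(x, b)): b=7, x=5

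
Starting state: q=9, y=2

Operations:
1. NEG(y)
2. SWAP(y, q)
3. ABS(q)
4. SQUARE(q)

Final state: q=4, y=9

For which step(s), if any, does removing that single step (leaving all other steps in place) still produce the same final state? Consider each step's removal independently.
Step(s) 1, 3

Testing removal of each single step:
Without step 1: final = q=4, y=9 (same)
Without step 2: final = q=81, y=-2 (different)
Without step 3: final = q=4, y=9 (same)
Without step 4: final = q=2, y=9 (different)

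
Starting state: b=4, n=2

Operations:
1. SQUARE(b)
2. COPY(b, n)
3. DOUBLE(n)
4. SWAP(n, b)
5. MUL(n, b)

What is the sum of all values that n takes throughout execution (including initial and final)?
20

Values of n at each step:
Initial: n = 2
After step 1: n = 2
After step 2: n = 2
After step 3: n = 4
After step 4: n = 2
After step 5: n = 8
Sum = 2 + 2 + 2 + 4 + 2 + 8 = 20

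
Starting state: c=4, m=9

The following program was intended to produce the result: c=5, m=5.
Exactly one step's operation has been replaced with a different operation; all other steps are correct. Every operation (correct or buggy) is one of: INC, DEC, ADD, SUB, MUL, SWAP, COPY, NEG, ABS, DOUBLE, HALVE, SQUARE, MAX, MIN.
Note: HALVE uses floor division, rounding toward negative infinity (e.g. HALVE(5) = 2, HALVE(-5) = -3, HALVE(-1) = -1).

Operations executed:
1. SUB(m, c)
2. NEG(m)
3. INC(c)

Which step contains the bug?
Step 2

Trace with buggy code:
Initial: c=4, m=9
After step 1: c=4, m=5
After step 2: c=4, m=-5
After step 3: c=5, m=-5
Actual final c=5, m=-5 ≠ expected c=5, m=5.
Step 2 is the only position where a single-operation replacement can produce the expected result.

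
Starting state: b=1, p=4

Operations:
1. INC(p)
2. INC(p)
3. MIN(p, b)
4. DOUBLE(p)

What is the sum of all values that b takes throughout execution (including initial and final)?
5

Values of b at each step:
Initial: b = 1
After step 1: b = 1
After step 2: b = 1
After step 3: b = 1
After step 4: b = 1
Sum = 1 + 1 + 1 + 1 + 1 = 5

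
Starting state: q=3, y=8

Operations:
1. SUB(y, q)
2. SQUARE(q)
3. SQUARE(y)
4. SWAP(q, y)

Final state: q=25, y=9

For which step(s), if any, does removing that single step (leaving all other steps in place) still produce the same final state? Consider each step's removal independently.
None - removing any single step changes the final result

Testing removal of each single step:
Without step 1: final = q=64, y=9 (different)
Without step 2: final = q=25, y=3 (different)
Without step 3: final = q=5, y=9 (different)
Without step 4: final = q=9, y=25 (different)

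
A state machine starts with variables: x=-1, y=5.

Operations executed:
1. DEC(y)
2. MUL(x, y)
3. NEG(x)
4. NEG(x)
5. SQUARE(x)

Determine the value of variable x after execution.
x = 16

Tracing execution:
Step 1: DEC(y) → x = -1
Step 2: MUL(x, y) → x = -4
Step 3: NEG(x) → x = 4
Step 4: NEG(x) → x = -4
Step 5: SQUARE(x) → x = 16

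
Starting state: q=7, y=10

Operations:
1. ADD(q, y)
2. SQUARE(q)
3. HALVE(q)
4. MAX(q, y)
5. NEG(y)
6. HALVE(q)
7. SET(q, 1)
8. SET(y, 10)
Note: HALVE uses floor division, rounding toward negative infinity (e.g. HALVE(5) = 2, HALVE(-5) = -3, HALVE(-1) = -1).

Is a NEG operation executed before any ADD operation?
No

First NEG: step 5
First ADD: step 1
Since 5 > 1, ADD comes first.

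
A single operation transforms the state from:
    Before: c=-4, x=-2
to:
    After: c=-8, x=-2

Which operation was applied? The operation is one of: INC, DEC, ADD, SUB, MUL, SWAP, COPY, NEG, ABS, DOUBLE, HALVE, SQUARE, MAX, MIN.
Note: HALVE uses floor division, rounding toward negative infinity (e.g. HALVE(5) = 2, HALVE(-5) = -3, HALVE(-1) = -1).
DOUBLE(c)

Analyzing the change:
Before: c=-4, x=-2
After: c=-8, x=-2
Variable c changed from -4 to -8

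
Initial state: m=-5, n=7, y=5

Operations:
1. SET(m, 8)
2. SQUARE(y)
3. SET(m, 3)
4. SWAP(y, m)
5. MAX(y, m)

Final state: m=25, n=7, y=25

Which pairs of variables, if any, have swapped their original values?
None

Comparing initial and final values:
m: -5 → 25
y: 5 → 25
n: 7 → 7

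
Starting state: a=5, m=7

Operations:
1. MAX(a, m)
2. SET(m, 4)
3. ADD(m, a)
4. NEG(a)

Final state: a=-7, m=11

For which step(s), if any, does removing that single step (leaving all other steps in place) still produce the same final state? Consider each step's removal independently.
None - removing any single step changes the final result

Testing removal of each single step:
Without step 1: final = a=-5, m=9 (different)
Without step 2: final = a=-7, m=14 (different)
Without step 3: final = a=-7, m=4 (different)
Without step 4: final = a=7, m=11 (different)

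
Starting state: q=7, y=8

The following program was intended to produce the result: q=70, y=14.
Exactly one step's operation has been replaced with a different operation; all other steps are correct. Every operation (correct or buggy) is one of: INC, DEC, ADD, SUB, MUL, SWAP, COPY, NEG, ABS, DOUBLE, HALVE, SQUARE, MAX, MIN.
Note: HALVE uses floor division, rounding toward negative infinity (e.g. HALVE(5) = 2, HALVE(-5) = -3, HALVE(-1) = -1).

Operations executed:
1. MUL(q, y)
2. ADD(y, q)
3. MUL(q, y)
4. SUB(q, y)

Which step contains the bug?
Step 1

Trace with buggy code:
Initial: q=7, y=8
After step 1: q=56, y=8
After step 2: q=56, y=64
After step 3: q=3584, y=64
After step 4: q=3520, y=64
Actual final q=3520, y=64 ≠ expected q=70, y=14.
Step 1 is the only position where a single-operation replacement can produce the expected result.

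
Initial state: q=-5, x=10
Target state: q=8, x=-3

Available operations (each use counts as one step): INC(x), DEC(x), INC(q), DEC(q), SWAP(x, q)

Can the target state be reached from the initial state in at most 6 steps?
Yes

Path (5 steps): DEC(x) → DEC(x) → INC(q) → INC(q) → SWAP(x, q)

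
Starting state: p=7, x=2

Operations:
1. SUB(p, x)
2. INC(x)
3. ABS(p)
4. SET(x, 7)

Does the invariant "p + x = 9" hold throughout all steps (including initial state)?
No, violated after step 1

The invariant is violated after step 1.

State at each step:
Initial: p=7, x=2
After step 1: p=5, x=2
After step 2: p=5, x=3
After step 3: p=5, x=3
After step 4: p=5, x=7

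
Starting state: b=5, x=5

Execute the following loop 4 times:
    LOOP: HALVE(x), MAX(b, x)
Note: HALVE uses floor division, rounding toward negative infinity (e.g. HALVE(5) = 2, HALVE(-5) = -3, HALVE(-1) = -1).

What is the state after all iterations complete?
b=5, x=0

Iteration trace:
Start: b=5, x=5
After iteration 1: b=5, x=2
After iteration 2: b=5, x=1
After iteration 3: b=5, x=0
After iteration 4: b=5, x=0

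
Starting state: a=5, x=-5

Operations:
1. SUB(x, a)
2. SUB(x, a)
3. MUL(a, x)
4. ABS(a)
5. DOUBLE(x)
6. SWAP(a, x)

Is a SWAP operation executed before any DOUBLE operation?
No

First SWAP: step 6
First DOUBLE: step 5
Since 6 > 5, DOUBLE comes first.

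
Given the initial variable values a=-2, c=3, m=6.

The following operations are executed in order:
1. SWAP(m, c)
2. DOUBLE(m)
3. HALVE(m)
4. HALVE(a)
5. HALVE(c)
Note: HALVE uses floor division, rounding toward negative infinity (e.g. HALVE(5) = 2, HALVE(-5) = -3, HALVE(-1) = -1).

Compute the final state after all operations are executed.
{a: -1, c: 3, m: 3}

Step-by-step execution:
Initial: a=-2, c=3, m=6
After step 1 (SWAP(m, c)): a=-2, c=6, m=3
After step 2 (DOUBLE(m)): a=-2, c=6, m=6
After step 3 (HALVE(m)): a=-2, c=6, m=3
After step 4 (HALVE(a)): a=-1, c=6, m=3
After step 5 (HALVE(c)): a=-1, c=3, m=3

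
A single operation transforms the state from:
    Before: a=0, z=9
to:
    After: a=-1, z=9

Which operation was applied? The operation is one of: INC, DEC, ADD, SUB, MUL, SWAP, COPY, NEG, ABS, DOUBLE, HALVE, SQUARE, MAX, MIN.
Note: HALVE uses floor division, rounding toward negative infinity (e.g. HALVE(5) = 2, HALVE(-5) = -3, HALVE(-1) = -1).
DEC(a)

Analyzing the change:
Before: a=0, z=9
After: a=-1, z=9
Variable a changed from 0 to -1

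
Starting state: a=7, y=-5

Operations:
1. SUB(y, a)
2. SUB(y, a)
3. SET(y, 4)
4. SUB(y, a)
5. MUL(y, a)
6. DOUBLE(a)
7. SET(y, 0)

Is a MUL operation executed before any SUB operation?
No

First MUL: step 5
First SUB: step 1
Since 5 > 1, SUB comes first.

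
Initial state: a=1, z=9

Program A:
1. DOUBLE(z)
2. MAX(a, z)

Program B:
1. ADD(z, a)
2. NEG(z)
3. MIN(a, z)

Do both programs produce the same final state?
No

Program A final state: a=18, z=18
Program B final state: a=-10, z=-10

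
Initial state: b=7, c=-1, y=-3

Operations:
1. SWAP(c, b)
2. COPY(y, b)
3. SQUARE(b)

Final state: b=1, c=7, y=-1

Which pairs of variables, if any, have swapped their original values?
None

Comparing initial and final values:
b: 7 → 1
c: -1 → 7
y: -3 → -1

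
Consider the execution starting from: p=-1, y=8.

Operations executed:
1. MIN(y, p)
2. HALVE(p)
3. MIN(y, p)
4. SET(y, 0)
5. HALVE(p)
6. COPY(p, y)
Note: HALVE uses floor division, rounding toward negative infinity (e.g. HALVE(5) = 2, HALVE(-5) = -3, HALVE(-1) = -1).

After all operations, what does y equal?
y = 0

Tracing execution:
Step 1: MIN(y, p) → y = -1
Step 2: HALVE(p) → y = -1
Step 3: MIN(y, p) → y = -1
Step 4: SET(y, 0) → y = 0
Step 5: HALVE(p) → y = 0
Step 6: COPY(p, y) → y = 0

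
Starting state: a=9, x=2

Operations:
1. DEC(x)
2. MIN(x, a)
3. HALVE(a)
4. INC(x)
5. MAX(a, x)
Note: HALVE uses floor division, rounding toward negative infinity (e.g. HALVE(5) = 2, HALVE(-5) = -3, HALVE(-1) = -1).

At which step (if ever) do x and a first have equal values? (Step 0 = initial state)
Never

x and a never become equal during execution.

Comparing values at each step:
Initial: x=2, a=9
After step 1: x=1, a=9
After step 2: x=1, a=9
After step 3: x=1, a=4
After step 4: x=2, a=4
After step 5: x=2, a=4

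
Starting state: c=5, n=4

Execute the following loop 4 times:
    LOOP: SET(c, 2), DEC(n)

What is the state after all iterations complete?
c=2, n=0

Iteration trace:
Start: c=5, n=4
After iteration 1: c=2, n=3
After iteration 2: c=2, n=2
After iteration 3: c=2, n=1
After iteration 4: c=2, n=0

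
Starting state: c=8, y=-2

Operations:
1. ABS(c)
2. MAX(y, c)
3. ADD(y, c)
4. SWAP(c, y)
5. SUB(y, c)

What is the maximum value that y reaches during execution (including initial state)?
16

Values of y at each step:
Initial: y = -2
After step 1: y = -2
After step 2: y = 8
After step 3: y = 16 ← maximum
After step 4: y = 8
After step 5: y = -8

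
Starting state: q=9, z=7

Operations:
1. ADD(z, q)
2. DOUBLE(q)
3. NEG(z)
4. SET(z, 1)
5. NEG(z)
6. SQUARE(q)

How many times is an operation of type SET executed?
1

Counting SET operations:
Step 4: SET(z, 1) ← SET
Total: 1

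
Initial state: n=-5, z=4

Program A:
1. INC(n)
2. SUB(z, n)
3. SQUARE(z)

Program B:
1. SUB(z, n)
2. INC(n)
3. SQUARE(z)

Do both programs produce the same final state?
No

Program A final state: n=-4, z=64
Program B final state: n=-4, z=81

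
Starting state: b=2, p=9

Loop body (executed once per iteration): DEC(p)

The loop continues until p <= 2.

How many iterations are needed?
7

Tracing iterations:
Initial: b=2, p=9
After iteration 1: b=2, p=8
After iteration 2: b=2, p=7
After iteration 3: b=2, p=6
After iteration 4: b=2, p=5
After iteration 5: b=2, p=4
After iteration 6: b=2, p=3
After iteration 7: b=2, p=2
p <= 2 now holds, so the loop exits after 7 iterations.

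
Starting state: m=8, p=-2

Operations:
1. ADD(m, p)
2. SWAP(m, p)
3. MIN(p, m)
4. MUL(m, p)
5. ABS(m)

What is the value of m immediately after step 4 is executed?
m = 4

Tracing m through execution:
Initial: m = 8
After step 1 (ADD(m, p)): m = 6
After step 2 (SWAP(m, p)): m = -2
After step 3 (MIN(p, m)): m = -2
After step 4 (MUL(m, p)): m = 4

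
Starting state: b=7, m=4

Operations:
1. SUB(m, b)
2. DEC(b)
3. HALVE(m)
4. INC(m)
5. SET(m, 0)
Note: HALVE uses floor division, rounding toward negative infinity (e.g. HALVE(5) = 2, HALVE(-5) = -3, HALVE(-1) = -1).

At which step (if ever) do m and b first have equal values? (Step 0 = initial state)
Never

m and b never become equal during execution.

Comparing values at each step:
Initial: m=4, b=7
After step 1: m=-3, b=7
After step 2: m=-3, b=6
After step 3: m=-2, b=6
After step 4: m=-1, b=6
After step 5: m=0, b=6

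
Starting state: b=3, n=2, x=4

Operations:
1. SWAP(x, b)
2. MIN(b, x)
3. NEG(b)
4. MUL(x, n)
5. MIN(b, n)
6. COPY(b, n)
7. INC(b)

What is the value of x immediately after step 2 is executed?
x = 3

Tracing x through execution:
Initial: x = 4
After step 1 (SWAP(x, b)): x = 3
After step 2 (MIN(b, x)): x = 3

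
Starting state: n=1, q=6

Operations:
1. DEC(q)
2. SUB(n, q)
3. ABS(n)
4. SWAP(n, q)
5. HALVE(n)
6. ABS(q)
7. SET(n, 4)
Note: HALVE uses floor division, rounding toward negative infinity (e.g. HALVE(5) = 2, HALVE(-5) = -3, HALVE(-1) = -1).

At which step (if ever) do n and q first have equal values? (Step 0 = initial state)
Step 7

n and q first become equal after step 7.

Comparing values at each step:
Initial: n=1, q=6
After step 1: n=1, q=5
After step 2: n=-4, q=5
After step 3: n=4, q=5
After step 4: n=5, q=4
After step 5: n=2, q=4
After step 6: n=2, q=4
After step 7: n=4, q=4 ← equal!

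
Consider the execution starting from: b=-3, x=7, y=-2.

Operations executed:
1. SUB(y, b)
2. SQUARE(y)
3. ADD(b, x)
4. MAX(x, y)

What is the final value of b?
b = 4

Tracing execution:
Step 1: SUB(y, b) → b = -3
Step 2: SQUARE(y) → b = -3
Step 3: ADD(b, x) → b = 4
Step 4: MAX(x, y) → b = 4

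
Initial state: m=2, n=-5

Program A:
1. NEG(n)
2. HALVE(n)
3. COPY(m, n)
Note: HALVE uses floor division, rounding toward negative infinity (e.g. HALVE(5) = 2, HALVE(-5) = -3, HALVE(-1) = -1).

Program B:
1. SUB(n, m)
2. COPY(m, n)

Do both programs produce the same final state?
No

Program A final state: m=2, n=2
Program B final state: m=-7, n=-7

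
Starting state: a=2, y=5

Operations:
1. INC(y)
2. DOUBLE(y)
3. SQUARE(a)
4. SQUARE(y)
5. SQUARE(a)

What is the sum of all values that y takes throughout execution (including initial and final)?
323

Values of y at each step:
Initial: y = 5
After step 1: y = 6
After step 2: y = 12
After step 3: y = 12
After step 4: y = 144
After step 5: y = 144
Sum = 5 + 6 + 12 + 12 + 144 + 144 = 323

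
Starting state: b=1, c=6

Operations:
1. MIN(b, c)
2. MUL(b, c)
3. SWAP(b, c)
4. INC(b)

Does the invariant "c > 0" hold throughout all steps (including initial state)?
Yes

The invariant holds at every step.

State at each step:
Initial: b=1, c=6
After step 1: b=1, c=6
After step 2: b=6, c=6
After step 3: b=6, c=6
After step 4: b=7, c=6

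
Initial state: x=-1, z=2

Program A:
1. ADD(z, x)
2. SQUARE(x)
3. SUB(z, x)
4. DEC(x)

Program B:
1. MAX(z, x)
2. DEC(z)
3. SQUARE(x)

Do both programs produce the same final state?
No

Program A final state: x=0, z=0
Program B final state: x=1, z=1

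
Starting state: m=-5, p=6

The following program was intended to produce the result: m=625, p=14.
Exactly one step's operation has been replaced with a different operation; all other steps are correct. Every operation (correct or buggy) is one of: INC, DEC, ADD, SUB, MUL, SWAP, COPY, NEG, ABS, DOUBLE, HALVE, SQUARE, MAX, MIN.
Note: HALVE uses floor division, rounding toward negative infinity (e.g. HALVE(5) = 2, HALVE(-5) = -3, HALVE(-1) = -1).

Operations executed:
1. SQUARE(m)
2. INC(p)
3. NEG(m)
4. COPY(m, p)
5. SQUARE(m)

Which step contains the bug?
Step 4

Trace with buggy code:
Initial: m=-5, p=6
After step 1: m=25, p=6
After step 2: m=25, p=7
After step 3: m=-25, p=7
After step 4: m=7, p=7
After step 5: m=49, p=7
Actual final m=49, p=7 ≠ expected m=625, p=14.
Step 4 is the only position where a single-operation replacement can produce the expected result.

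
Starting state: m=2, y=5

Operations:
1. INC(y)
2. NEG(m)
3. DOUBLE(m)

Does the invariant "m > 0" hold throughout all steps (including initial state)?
No, violated after step 2

The invariant is violated after step 2.

State at each step:
Initial: m=2, y=5
After step 1: m=2, y=6
After step 2: m=-2, y=6
After step 3: m=-4, y=6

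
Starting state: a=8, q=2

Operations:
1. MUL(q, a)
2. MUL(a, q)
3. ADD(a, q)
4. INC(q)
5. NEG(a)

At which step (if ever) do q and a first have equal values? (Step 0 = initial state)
Never

q and a never become equal during execution.

Comparing values at each step:
Initial: q=2, a=8
After step 1: q=16, a=8
After step 2: q=16, a=128
After step 3: q=16, a=144
After step 4: q=17, a=144
After step 5: q=17, a=-144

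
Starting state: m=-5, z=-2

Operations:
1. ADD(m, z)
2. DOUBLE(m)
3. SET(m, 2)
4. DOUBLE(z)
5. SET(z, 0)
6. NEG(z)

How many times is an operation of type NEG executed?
1

Counting NEG operations:
Step 6: NEG(z) ← NEG
Total: 1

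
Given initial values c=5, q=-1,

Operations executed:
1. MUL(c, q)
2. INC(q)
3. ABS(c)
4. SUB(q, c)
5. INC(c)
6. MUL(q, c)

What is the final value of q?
q = -30

Tracing execution:
Step 1: MUL(c, q) → q = -1
Step 2: INC(q) → q = 0
Step 3: ABS(c) → q = 0
Step 4: SUB(q, c) → q = -5
Step 5: INC(c) → q = -5
Step 6: MUL(q, c) → q = -30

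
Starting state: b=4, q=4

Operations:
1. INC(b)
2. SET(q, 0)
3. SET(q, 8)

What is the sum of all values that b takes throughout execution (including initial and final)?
19

Values of b at each step:
Initial: b = 4
After step 1: b = 5
After step 2: b = 5
After step 3: b = 5
Sum = 4 + 5 + 5 + 5 = 19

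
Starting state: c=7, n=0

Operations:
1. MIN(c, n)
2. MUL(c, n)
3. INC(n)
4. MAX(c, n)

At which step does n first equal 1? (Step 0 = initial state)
Step 3

Tracing n:
Initial: n = 0
After step 1: n = 0
After step 2: n = 0
After step 3: n = 1 ← first occurrence
After step 4: n = 1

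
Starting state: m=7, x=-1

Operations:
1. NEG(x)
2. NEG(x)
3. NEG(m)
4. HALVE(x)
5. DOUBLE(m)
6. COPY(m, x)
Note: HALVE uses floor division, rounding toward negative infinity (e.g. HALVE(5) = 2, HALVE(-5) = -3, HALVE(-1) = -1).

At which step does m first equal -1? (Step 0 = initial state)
Step 6

Tracing m:
Initial: m = 7
After step 1: m = 7
After step 2: m = 7
After step 3: m = -7
After step 4: m = -7
After step 5: m = -14
After step 6: m = -1 ← first occurrence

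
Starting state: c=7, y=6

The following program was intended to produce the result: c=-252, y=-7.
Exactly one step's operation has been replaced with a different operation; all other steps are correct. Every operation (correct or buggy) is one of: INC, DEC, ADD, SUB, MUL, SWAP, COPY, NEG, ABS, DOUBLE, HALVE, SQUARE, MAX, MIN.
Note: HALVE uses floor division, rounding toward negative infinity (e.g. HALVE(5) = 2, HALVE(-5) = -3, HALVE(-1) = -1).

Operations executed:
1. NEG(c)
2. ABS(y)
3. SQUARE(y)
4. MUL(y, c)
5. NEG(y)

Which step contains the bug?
Step 5

Trace with buggy code:
Initial: c=7, y=6
After step 1: c=-7, y=6
After step 2: c=-7, y=6
After step 3: c=-7, y=36
After step 4: c=-7, y=-252
After step 5: c=-7, y=252
Actual final c=-7, y=252 ≠ expected c=-252, y=-7.
Step 5 is the only position where a single-operation replacement can produce the expected result.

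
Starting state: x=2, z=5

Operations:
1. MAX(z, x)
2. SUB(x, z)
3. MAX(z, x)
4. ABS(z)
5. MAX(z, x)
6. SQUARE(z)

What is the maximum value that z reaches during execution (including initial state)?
25

Values of z at each step:
Initial: z = 5
After step 1: z = 5
After step 2: z = 5
After step 3: z = 5
After step 4: z = 5
After step 5: z = 5
After step 6: z = 25 ← maximum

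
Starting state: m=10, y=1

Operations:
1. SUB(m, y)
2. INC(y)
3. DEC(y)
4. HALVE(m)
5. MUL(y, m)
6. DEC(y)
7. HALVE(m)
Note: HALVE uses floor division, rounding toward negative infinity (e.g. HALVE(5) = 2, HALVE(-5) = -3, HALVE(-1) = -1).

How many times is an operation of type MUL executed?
1

Counting MUL operations:
Step 5: MUL(y, m) ← MUL
Total: 1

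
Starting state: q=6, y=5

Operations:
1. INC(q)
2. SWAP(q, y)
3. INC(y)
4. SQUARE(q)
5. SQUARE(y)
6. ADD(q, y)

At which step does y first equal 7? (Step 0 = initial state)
Step 2

Tracing y:
Initial: y = 5
After step 1: y = 5
After step 2: y = 7 ← first occurrence
After step 3: y = 8
After step 4: y = 8
After step 5: y = 64
After step 6: y = 64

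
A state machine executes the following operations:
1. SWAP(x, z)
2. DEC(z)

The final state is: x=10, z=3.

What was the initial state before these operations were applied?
x=4, z=10

Working backwards:
Final state: x=10, z=3
Before step 2 (DEC(z)): x=10, z=4
Before step 1 (SWAP(x, z)): x=4, z=10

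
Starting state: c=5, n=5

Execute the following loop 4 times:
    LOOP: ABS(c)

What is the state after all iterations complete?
c=5, n=5

Iteration trace:
Start: c=5, n=5
After iteration 1: c=5, n=5
After iteration 2: c=5, n=5
After iteration 3: c=5, n=5
After iteration 4: c=5, n=5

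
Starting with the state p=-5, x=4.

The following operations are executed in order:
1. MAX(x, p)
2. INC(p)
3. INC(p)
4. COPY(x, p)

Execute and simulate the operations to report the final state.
{p: -3, x: -3}

Step-by-step execution:
Initial: p=-5, x=4
After step 1 (MAX(x, p)): p=-5, x=4
After step 2 (INC(p)): p=-4, x=4
After step 3 (INC(p)): p=-3, x=4
After step 4 (COPY(x, p)): p=-3, x=-3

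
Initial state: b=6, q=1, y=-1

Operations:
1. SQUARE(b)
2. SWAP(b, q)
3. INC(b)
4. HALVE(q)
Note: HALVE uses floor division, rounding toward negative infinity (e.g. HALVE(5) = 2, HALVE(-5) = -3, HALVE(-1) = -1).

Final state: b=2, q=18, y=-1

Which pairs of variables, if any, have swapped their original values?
None

Comparing initial and final values:
q: 1 → 18
y: -1 → -1
b: 6 → 2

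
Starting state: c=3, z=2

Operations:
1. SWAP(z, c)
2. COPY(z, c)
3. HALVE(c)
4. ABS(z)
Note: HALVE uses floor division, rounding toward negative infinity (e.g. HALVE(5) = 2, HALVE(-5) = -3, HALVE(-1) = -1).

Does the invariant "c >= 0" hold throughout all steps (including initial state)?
Yes

The invariant holds at every step.

State at each step:
Initial: c=3, z=2
After step 1: c=2, z=3
After step 2: c=2, z=2
After step 3: c=1, z=2
After step 4: c=1, z=2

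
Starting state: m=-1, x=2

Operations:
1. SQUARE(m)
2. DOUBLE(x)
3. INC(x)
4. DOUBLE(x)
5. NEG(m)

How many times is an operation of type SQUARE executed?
1

Counting SQUARE operations:
Step 1: SQUARE(m) ← SQUARE
Total: 1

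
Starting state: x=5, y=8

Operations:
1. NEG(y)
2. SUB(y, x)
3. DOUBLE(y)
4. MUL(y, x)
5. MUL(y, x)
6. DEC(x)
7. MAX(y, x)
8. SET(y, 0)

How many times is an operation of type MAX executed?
1

Counting MAX operations:
Step 7: MAX(y, x) ← MAX
Total: 1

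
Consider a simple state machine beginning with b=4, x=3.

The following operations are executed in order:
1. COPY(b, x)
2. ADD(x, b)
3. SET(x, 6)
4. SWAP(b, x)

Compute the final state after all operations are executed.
{b: 6, x: 3}

Step-by-step execution:
Initial: b=4, x=3
After step 1 (COPY(b, x)): b=3, x=3
After step 2 (ADD(x, b)): b=3, x=6
After step 3 (SET(x, 6)): b=3, x=6
After step 4 (SWAP(b, x)): b=6, x=3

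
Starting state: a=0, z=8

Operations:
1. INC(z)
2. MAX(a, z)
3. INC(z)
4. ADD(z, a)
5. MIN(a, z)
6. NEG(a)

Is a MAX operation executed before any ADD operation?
Yes

First MAX: step 2
First ADD: step 4
Since 2 < 4, MAX comes first.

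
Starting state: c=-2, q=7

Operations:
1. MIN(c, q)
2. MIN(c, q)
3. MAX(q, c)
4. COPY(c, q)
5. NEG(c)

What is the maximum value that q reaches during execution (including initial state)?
7

Values of q at each step:
Initial: q = 7 ← maximum
After step 1: q = 7
After step 2: q = 7
After step 3: q = 7
After step 4: q = 7
After step 5: q = 7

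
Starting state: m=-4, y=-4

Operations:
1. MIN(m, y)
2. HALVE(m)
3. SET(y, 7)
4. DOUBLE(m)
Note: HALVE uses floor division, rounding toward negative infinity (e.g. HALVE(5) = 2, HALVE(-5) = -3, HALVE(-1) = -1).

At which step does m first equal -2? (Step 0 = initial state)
Step 2

Tracing m:
Initial: m = -4
After step 1: m = -4
After step 2: m = -2 ← first occurrence
After step 3: m = -2
After step 4: m = -4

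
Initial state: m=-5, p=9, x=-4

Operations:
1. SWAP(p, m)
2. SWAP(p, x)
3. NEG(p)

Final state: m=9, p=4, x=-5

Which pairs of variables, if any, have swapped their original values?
None

Comparing initial and final values:
x: -4 → -5
m: -5 → 9
p: 9 → 4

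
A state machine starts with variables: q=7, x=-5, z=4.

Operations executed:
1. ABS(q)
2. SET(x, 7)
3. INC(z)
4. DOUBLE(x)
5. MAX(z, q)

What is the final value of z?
z = 7

Tracing execution:
Step 1: ABS(q) → z = 4
Step 2: SET(x, 7) → z = 4
Step 3: INC(z) → z = 5
Step 4: DOUBLE(x) → z = 5
Step 5: MAX(z, q) → z = 7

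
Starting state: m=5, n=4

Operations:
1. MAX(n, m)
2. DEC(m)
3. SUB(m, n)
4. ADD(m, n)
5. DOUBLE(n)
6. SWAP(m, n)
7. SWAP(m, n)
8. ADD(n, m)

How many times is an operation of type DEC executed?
1

Counting DEC operations:
Step 2: DEC(m) ← DEC
Total: 1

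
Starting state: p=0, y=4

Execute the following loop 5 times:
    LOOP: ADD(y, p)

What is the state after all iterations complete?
p=0, y=4

Iteration trace:
Start: p=0, y=4
After iteration 1: p=0, y=4
After iteration 2: p=0, y=4
After iteration 3: p=0, y=4
After iteration 4: p=0, y=4
After iteration 5: p=0, y=4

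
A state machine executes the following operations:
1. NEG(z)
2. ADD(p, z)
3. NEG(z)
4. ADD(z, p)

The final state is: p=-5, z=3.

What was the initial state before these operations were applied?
p=3, z=8

Working backwards:
Final state: p=-5, z=3
Before step 4 (ADD(z, p)): p=-5, z=8
Before step 3 (NEG(z)): p=-5, z=-8
Before step 2 (ADD(p, z)): p=3, z=-8
Before step 1 (NEG(z)): p=3, z=8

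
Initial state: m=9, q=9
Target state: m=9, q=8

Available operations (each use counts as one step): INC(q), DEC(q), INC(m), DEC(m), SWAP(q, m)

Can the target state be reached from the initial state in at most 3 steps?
Yes

Path (1 step): DEC(q)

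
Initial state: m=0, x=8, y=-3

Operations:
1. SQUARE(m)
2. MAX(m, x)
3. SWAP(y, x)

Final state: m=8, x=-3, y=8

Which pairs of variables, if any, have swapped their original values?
(x, y)

Comparing initial and final values:
x: 8 → -3
m: 0 → 8
y: -3 → 8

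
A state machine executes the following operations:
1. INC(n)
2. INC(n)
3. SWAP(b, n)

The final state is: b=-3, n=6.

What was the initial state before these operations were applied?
b=6, n=-5

Working backwards:
Final state: b=-3, n=6
Before step 3 (SWAP(b, n)): b=6, n=-3
Before step 2 (INC(n)): b=6, n=-4
Before step 1 (INC(n)): b=6, n=-5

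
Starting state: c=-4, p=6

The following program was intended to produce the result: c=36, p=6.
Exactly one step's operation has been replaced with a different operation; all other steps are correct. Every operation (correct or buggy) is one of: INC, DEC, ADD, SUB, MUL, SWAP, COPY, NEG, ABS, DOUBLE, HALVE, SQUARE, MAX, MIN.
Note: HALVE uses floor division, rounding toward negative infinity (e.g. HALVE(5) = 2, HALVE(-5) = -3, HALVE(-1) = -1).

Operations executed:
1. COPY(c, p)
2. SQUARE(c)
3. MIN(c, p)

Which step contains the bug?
Step 3

Trace with buggy code:
Initial: c=-4, p=6
After step 1: c=6, p=6
After step 2: c=36, p=6
After step 3: c=6, p=6
Actual final c=6, p=6 ≠ expected c=36, p=6.
Step 3 is the only position where a single-operation replacement can produce the expected result.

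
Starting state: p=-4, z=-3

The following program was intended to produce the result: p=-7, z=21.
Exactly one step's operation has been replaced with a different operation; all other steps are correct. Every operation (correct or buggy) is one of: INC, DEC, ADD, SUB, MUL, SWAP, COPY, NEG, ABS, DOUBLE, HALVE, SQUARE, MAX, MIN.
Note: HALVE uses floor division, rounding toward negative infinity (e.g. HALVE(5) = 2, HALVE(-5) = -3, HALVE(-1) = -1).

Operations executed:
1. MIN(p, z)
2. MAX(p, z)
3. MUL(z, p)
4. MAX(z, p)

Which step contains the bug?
Step 2

Trace with buggy code:
Initial: p=-4, z=-3
After step 1: p=-4, z=-3
After step 2: p=-3, z=-3
After step 3: p=-3, z=9
After step 4: p=-3, z=9
Actual final p=-3, z=9 ≠ expected p=-7, z=21.
Step 2 is the only position where a single-operation replacement can produce the expected result.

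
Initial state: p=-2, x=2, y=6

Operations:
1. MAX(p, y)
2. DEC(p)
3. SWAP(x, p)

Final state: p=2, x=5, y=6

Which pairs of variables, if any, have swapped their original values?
None

Comparing initial and final values:
y: 6 → 6
x: 2 → 5
p: -2 → 2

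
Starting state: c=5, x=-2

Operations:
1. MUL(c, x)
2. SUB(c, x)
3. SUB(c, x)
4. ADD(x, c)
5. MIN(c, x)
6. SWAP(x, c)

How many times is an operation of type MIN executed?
1

Counting MIN operations:
Step 5: MIN(c, x) ← MIN
Total: 1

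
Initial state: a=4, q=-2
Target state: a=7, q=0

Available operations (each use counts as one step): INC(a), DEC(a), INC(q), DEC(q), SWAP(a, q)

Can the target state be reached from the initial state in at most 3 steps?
No

The target state cannot be reached within 3 steps.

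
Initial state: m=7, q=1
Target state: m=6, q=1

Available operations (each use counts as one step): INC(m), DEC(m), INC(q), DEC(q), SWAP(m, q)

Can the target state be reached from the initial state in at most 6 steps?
Yes

Path (1 step): DEC(m)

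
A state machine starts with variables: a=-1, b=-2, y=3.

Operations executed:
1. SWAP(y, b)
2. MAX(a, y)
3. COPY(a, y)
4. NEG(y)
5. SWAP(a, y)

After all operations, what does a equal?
a = 2

Tracing execution:
Step 1: SWAP(y, b) → a = -1
Step 2: MAX(a, y) → a = -1
Step 3: COPY(a, y) → a = -2
Step 4: NEG(y) → a = -2
Step 5: SWAP(a, y) → a = 2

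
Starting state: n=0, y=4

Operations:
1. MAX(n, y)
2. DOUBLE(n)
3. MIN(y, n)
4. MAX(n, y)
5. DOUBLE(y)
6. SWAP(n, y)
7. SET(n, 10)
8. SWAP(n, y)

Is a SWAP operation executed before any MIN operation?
No

First SWAP: step 6
First MIN: step 3
Since 6 > 3, MIN comes first.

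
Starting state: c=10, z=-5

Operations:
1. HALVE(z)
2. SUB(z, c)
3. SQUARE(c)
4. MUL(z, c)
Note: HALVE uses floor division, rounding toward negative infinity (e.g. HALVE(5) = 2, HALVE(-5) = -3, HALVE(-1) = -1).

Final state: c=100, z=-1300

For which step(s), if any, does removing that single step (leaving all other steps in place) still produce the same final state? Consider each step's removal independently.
None - removing any single step changes the final result

Testing removal of each single step:
Without step 1: final = c=100, z=-1500 (different)
Without step 2: final = c=100, z=-300 (different)
Without step 3: final = c=10, z=-130 (different)
Without step 4: final = c=100, z=-13 (different)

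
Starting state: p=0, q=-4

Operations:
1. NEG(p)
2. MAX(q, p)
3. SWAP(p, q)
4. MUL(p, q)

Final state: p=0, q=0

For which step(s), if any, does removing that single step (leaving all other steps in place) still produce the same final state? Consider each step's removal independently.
Step(s) 1, 2, 3, 4

Testing removal of each single step:
Without step 1: final = p=0, q=0 (same)
Without step 2: final = p=0, q=0 (same)
Without step 3: final = p=0, q=0 (same)
Without step 4: final = p=0, q=0 (same)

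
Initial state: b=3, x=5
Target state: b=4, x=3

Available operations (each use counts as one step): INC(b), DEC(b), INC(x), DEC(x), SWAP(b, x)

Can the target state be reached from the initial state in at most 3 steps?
Yes

Path (2 steps): DEC(x) → SWAP(b, x)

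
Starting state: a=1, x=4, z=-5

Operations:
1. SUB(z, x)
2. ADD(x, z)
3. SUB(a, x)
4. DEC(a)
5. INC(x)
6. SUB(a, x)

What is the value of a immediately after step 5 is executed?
a = 5

Tracing a through execution:
Initial: a = 1
After step 1 (SUB(z, x)): a = 1
After step 2 (ADD(x, z)): a = 1
After step 3 (SUB(a, x)): a = 6
After step 4 (DEC(a)): a = 5
After step 5 (INC(x)): a = 5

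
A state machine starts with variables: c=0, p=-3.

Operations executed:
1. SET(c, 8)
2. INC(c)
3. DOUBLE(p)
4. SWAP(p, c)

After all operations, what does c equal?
c = -6

Tracing execution:
Step 1: SET(c, 8) → c = 8
Step 2: INC(c) → c = 9
Step 3: DOUBLE(p) → c = 9
Step 4: SWAP(p, c) → c = -6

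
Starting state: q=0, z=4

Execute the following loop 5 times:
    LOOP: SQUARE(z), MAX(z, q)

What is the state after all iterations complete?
q=0, z=18446744073709551616

Iteration trace:
Start: q=0, z=4
After iteration 1: q=0, z=16
After iteration 2: q=0, z=256
After iteration 3: q=0, z=65536
After iteration 4: q=0, z=4294967296
After iteration 5: q=0, z=18446744073709551616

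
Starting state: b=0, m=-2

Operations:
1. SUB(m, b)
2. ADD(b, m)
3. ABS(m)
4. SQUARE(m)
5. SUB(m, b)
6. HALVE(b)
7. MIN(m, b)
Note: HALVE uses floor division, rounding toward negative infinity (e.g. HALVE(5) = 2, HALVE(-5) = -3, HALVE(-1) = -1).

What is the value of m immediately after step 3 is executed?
m = 2

Tracing m through execution:
Initial: m = -2
After step 1 (SUB(m, b)): m = -2
After step 2 (ADD(b, m)): m = -2
After step 3 (ABS(m)): m = 2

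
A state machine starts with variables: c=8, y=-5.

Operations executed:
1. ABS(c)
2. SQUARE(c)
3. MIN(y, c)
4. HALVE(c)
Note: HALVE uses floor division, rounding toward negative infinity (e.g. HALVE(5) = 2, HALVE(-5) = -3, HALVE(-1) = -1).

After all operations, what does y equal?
y = -5

Tracing execution:
Step 1: ABS(c) → y = -5
Step 2: SQUARE(c) → y = -5
Step 3: MIN(y, c) → y = -5
Step 4: HALVE(c) → y = -5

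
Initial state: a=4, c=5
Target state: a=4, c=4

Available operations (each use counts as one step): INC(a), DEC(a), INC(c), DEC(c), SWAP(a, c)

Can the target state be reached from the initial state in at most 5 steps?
Yes

Path (1 step): DEC(c)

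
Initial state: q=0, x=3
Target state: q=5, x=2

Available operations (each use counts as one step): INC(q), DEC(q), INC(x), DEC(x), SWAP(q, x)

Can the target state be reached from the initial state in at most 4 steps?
No

The target state cannot be reached within 4 steps.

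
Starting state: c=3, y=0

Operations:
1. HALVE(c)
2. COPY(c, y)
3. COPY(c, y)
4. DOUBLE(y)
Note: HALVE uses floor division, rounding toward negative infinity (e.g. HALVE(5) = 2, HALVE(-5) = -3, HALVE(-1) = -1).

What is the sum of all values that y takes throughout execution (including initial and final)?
0

Values of y at each step:
Initial: y = 0
After step 1: y = 0
After step 2: y = 0
After step 3: y = 0
After step 4: y = 0
Sum = 0 + 0 + 0 + 0 + 0 = 0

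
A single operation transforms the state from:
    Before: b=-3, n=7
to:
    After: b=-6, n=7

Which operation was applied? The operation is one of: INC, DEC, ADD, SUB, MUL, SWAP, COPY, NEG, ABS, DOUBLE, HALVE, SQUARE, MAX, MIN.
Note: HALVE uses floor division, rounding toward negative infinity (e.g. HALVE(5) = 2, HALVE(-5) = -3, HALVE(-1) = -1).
DOUBLE(b)

Analyzing the change:
Before: b=-3, n=7
After: b=-6, n=7
Variable b changed from -3 to -6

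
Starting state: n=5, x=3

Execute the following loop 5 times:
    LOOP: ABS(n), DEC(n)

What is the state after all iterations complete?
n=0, x=3

Iteration trace:
Start: n=5, x=3
After iteration 1: n=4, x=3
After iteration 2: n=3, x=3
After iteration 3: n=2, x=3
After iteration 4: n=1, x=3
After iteration 5: n=0, x=3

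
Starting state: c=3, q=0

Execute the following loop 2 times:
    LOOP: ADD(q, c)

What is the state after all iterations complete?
c=3, q=6

Iteration trace:
Start: c=3, q=0
After iteration 1: c=3, q=3
After iteration 2: c=3, q=6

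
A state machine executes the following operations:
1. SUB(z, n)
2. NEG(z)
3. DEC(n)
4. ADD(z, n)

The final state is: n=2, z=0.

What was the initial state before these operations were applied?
n=3, z=5

Working backwards:
Final state: n=2, z=0
Before step 4 (ADD(z, n)): n=2, z=-2
Before step 3 (DEC(n)): n=3, z=-2
Before step 2 (NEG(z)): n=3, z=2
Before step 1 (SUB(z, n)): n=3, z=5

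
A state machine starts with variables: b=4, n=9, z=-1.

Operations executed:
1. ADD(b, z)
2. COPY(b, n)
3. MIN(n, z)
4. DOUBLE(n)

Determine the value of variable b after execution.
b = 9

Tracing execution:
Step 1: ADD(b, z) → b = 3
Step 2: COPY(b, n) → b = 9
Step 3: MIN(n, z) → b = 9
Step 4: DOUBLE(n) → b = 9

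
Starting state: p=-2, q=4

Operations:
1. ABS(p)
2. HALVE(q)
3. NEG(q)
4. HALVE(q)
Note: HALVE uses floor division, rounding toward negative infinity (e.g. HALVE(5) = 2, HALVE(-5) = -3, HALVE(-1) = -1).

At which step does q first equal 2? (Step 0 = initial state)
Step 2

Tracing q:
Initial: q = 4
After step 1: q = 4
After step 2: q = 2 ← first occurrence
After step 3: q = -2
After step 4: q = -1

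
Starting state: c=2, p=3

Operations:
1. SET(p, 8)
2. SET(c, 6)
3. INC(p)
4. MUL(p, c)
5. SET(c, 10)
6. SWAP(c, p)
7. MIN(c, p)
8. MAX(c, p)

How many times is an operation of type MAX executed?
1

Counting MAX operations:
Step 8: MAX(c, p) ← MAX
Total: 1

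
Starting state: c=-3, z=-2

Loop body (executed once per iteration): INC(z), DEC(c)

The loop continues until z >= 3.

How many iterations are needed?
5

Tracing iterations:
Initial: c=-3, z=-2
After iteration 1: c=-4, z=-1
After iteration 2: c=-5, z=0
After iteration 3: c=-6, z=1
After iteration 4: c=-7, z=2
After iteration 5: c=-8, z=3
z >= 3 now holds, so the loop exits after 5 iterations.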